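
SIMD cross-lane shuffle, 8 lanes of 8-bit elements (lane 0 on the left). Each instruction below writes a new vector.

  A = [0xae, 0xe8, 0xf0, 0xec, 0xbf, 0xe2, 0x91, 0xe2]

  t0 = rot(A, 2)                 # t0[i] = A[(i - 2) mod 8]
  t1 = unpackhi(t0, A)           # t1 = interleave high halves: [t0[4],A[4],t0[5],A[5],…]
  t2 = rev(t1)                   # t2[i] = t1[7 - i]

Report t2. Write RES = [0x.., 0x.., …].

t0 = [0x91, 0xe2, 0xae, 0xe8, 0xf0, 0xec, 0xbf, 0xe2]
t1 = [0xf0, 0xbf, 0xec, 0xe2, 0xbf, 0x91, 0xe2, 0xe2]
t2 = [0xe2, 0xe2, 0x91, 0xbf, 0xe2, 0xec, 0xbf, 0xf0]

RES = [ 0xe2  0xe2  0x91  0xbf  0xe2  0xec  0xbf  0xf0 ]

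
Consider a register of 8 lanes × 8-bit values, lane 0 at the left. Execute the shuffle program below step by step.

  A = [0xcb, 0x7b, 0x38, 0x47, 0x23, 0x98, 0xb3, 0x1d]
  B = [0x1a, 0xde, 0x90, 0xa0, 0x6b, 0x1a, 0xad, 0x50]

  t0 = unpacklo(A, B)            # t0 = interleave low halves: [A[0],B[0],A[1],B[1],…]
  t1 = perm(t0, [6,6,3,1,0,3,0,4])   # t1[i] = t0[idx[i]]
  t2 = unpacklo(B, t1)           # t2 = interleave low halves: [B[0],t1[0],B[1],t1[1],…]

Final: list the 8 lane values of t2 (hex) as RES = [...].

RES = [ 0x1a  0x47  0xde  0x47  0x90  0xde  0xa0  0x1a ]

→ t0 |cb|1a|7b|de|38|90|47|a0|
→ t1 |47|47|de|1a|cb|de|cb|38|
→ t2 |1a|47|de|47|90|de|a0|1a|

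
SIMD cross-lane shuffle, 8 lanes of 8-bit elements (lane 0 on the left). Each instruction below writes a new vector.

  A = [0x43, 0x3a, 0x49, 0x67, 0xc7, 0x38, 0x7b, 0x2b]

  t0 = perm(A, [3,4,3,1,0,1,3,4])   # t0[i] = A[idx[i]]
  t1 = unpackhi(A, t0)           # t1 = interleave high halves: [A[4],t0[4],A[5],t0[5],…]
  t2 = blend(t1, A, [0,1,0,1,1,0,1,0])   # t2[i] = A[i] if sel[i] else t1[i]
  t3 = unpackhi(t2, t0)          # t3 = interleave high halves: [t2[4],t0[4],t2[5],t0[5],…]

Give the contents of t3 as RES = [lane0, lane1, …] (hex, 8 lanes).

RES = [0xc7, 0x43, 0x67, 0x3a, 0x7b, 0x67, 0xc7, 0xc7]

→ t0 |67|c7|67|3a|43|3a|67|c7|
→ t1 |c7|43|38|3a|7b|67|2b|c7|
→ t2 |c7|3a|38|67|c7|67|7b|c7|
→ t3 |c7|43|67|3a|7b|67|c7|c7|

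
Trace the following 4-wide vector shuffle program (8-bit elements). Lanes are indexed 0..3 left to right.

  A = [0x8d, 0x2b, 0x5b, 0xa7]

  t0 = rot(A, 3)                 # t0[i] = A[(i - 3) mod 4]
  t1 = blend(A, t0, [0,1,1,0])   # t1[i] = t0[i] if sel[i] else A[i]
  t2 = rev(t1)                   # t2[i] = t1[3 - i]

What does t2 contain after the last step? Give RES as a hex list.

  t0: 2b 5b a7 8d
  t1: 8d 5b a7 a7
  t2: a7 a7 5b 8d

RES = [ 0xa7  0xa7  0x5b  0x8d ]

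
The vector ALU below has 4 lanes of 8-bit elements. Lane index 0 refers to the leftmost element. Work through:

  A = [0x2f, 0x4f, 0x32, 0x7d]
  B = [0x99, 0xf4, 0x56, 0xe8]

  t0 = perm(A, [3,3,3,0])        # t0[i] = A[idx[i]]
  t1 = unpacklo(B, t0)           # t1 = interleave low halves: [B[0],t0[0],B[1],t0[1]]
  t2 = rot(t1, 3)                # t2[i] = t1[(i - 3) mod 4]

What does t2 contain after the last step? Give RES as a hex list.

RES = [0x7d, 0xf4, 0x7d, 0x99]

t0 = [0x7d, 0x7d, 0x7d, 0x2f]
t1 = [0x99, 0x7d, 0xf4, 0x7d]
t2 = [0x7d, 0xf4, 0x7d, 0x99]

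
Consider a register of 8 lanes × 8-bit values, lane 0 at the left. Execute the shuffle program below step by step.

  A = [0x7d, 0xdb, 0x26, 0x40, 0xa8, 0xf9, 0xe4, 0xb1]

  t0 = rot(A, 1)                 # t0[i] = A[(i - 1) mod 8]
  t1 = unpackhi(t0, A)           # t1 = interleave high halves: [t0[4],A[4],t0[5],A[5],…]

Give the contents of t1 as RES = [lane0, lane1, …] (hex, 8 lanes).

RES = [ 0x40  0xa8  0xa8  0xf9  0xf9  0xe4  0xe4  0xb1 ]

t0 = [0xb1, 0x7d, 0xdb, 0x26, 0x40, 0xa8, 0xf9, 0xe4]
t1 = [0x40, 0xa8, 0xa8, 0xf9, 0xf9, 0xe4, 0xe4, 0xb1]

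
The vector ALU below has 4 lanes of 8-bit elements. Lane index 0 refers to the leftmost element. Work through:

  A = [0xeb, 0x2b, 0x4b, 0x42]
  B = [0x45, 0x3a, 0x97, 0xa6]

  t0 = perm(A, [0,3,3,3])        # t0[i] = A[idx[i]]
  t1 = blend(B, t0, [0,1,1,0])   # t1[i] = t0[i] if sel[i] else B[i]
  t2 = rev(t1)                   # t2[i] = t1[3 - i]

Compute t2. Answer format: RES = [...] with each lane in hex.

t0 = [0xeb, 0x42, 0x42, 0x42]
t1 = [0x45, 0x42, 0x42, 0xa6]
t2 = [0xa6, 0x42, 0x42, 0x45]

RES = [0xa6, 0x42, 0x42, 0x45]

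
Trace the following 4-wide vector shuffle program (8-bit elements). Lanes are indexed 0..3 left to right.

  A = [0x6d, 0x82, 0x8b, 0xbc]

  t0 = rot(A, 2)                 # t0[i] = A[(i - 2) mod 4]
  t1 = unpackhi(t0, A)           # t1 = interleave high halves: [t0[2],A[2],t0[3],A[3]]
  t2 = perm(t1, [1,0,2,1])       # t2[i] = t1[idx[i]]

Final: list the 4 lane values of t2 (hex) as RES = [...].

  t0: 8b bc 6d 82
  t1: 6d 8b 82 bc
  t2: 8b 6d 82 8b

RES = [0x8b, 0x6d, 0x82, 0x8b]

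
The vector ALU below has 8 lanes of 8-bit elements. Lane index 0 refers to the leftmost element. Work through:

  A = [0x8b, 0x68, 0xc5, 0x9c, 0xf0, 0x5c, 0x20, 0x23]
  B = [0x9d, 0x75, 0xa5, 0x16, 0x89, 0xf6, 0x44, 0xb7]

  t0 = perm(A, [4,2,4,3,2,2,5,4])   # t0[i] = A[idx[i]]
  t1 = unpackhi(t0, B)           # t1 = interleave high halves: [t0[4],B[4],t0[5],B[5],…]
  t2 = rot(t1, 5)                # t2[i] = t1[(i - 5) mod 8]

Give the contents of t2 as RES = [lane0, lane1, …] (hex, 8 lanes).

  t0: f0 c5 f0 9c c5 c5 5c f0
  t1: c5 89 c5 f6 5c 44 f0 b7
  t2: f6 5c 44 f0 b7 c5 89 c5

RES = [ 0xf6  0x5c  0x44  0xf0  0xb7  0xc5  0x89  0xc5 ]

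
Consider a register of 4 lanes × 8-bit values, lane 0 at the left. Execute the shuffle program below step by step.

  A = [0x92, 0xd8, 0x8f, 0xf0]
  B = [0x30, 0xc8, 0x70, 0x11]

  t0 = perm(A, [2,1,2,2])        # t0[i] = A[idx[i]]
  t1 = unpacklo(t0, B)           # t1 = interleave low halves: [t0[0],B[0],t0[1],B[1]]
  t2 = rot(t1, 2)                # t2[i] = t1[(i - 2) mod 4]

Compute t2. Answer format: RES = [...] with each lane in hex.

RES = [0xd8, 0xc8, 0x8f, 0x30]

→ t0 |8f|d8|8f|8f|
→ t1 |8f|30|d8|c8|
→ t2 |d8|c8|8f|30|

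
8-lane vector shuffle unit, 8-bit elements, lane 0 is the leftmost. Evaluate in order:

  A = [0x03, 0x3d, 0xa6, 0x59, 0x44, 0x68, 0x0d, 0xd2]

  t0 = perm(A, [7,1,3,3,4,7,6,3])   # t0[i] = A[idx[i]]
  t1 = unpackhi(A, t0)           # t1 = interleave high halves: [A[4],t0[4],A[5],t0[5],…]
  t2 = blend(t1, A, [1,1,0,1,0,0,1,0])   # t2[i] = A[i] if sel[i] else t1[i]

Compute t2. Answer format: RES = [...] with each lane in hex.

  t0: d2 3d 59 59 44 d2 0d 59
  t1: 44 44 68 d2 0d 0d d2 59
  t2: 03 3d 68 59 0d 0d 0d 59

RES = [0x03, 0x3d, 0x68, 0x59, 0x0d, 0x0d, 0x0d, 0x59]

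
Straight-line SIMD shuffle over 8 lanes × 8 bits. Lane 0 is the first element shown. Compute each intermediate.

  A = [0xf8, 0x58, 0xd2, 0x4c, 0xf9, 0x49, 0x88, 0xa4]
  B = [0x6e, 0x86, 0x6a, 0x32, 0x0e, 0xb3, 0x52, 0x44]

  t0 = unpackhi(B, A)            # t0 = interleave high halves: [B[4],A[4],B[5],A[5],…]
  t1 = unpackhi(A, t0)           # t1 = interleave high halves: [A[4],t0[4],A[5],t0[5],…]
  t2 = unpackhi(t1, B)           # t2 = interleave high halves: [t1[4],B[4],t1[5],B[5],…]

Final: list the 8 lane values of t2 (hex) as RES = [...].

RES = [0x88, 0x0e, 0x44, 0xb3, 0xa4, 0x52, 0xa4, 0x44]

t0 = [0x0e, 0xf9, 0xb3, 0x49, 0x52, 0x88, 0x44, 0xa4]
t1 = [0xf9, 0x52, 0x49, 0x88, 0x88, 0x44, 0xa4, 0xa4]
t2 = [0x88, 0x0e, 0x44, 0xb3, 0xa4, 0x52, 0xa4, 0x44]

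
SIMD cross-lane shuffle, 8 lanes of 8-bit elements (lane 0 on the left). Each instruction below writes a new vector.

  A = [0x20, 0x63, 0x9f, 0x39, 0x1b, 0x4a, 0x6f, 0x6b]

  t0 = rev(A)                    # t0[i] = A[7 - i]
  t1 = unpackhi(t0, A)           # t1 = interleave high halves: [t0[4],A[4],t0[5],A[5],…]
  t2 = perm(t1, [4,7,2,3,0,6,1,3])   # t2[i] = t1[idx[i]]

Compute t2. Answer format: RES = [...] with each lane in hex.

t0 = [0x6b, 0x6f, 0x4a, 0x1b, 0x39, 0x9f, 0x63, 0x20]
t1 = [0x39, 0x1b, 0x9f, 0x4a, 0x63, 0x6f, 0x20, 0x6b]
t2 = [0x63, 0x6b, 0x9f, 0x4a, 0x39, 0x20, 0x1b, 0x4a]

RES = [ 0x63  0x6b  0x9f  0x4a  0x39  0x20  0x1b  0x4a ]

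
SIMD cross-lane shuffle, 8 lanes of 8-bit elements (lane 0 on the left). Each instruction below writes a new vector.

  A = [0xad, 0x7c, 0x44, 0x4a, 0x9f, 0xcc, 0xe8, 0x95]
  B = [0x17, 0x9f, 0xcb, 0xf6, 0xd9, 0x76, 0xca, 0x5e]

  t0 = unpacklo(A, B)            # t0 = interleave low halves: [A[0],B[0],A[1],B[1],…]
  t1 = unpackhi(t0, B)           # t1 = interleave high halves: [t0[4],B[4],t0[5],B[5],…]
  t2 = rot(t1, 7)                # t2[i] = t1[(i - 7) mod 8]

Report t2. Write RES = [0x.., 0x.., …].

t0 = [0xad, 0x17, 0x7c, 0x9f, 0x44, 0xcb, 0x4a, 0xf6]
t1 = [0x44, 0xd9, 0xcb, 0x76, 0x4a, 0xca, 0xf6, 0x5e]
t2 = [0xd9, 0xcb, 0x76, 0x4a, 0xca, 0xf6, 0x5e, 0x44]

RES = [0xd9, 0xcb, 0x76, 0x4a, 0xca, 0xf6, 0x5e, 0x44]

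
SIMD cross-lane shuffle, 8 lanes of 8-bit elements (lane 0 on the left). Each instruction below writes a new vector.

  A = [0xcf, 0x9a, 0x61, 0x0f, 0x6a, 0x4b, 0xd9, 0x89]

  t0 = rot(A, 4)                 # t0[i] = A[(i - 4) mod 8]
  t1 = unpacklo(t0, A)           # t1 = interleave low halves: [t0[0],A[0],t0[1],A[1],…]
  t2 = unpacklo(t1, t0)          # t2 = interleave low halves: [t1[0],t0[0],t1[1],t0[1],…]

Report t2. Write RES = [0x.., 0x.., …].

t0 = [0x6a, 0x4b, 0xd9, 0x89, 0xcf, 0x9a, 0x61, 0x0f]
t1 = [0x6a, 0xcf, 0x4b, 0x9a, 0xd9, 0x61, 0x89, 0x0f]
t2 = [0x6a, 0x6a, 0xcf, 0x4b, 0x4b, 0xd9, 0x9a, 0x89]

RES = [ 0x6a  0x6a  0xcf  0x4b  0x4b  0xd9  0x9a  0x89 ]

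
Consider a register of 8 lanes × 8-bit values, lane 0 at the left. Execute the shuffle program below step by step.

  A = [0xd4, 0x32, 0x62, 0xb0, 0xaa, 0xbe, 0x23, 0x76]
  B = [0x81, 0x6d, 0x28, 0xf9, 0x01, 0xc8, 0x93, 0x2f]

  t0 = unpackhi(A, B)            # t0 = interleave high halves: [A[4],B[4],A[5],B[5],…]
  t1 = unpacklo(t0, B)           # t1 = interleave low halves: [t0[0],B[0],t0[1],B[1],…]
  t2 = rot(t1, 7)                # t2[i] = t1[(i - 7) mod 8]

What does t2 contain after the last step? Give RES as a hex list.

RES = [0x81, 0x01, 0x6d, 0xbe, 0x28, 0xc8, 0xf9, 0xaa]

→ t0 |aa|01|be|c8|23|93|76|2f|
→ t1 |aa|81|01|6d|be|28|c8|f9|
→ t2 |81|01|6d|be|28|c8|f9|aa|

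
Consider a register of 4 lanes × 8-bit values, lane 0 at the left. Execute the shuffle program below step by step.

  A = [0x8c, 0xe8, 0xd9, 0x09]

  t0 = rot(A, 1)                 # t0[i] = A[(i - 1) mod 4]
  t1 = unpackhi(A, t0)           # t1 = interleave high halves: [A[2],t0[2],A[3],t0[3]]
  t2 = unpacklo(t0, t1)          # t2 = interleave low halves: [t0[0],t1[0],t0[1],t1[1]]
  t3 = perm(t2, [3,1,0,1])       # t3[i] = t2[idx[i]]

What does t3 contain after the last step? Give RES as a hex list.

RES = [ 0xe8  0xd9  0x09  0xd9 ]

  t0: 09 8c e8 d9
  t1: d9 e8 09 d9
  t2: 09 d9 8c e8
  t3: e8 d9 09 d9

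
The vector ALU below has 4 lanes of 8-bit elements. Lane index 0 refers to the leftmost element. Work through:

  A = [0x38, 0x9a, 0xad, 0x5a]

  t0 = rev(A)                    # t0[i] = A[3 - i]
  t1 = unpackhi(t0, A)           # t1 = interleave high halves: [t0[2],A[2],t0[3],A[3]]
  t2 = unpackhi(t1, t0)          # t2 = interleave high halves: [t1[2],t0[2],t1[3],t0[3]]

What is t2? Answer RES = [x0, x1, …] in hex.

RES = [0x38, 0x9a, 0x5a, 0x38]

  t0: 5a ad 9a 38
  t1: 9a ad 38 5a
  t2: 38 9a 5a 38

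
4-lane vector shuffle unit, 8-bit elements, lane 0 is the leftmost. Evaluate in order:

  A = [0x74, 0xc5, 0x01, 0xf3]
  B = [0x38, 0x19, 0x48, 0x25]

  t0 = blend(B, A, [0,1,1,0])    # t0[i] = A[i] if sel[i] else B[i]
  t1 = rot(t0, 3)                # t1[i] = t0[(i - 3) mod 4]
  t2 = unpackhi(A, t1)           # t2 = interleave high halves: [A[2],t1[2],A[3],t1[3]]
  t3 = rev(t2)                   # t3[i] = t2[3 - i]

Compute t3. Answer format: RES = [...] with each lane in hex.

RES = [ 0x38  0xf3  0x25  0x01 ]

t0 = [0x38, 0xc5, 0x01, 0x25]
t1 = [0xc5, 0x01, 0x25, 0x38]
t2 = [0x01, 0x25, 0xf3, 0x38]
t3 = [0x38, 0xf3, 0x25, 0x01]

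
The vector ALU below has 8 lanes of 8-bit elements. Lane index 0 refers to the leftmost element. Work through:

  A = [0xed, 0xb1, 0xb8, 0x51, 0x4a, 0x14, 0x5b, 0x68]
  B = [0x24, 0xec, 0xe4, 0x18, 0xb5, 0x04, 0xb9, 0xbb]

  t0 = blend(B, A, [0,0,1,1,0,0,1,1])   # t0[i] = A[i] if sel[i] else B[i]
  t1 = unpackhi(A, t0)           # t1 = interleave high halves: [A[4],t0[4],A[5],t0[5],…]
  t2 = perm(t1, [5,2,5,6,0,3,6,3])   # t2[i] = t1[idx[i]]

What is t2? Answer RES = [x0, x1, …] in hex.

  t0: 24 ec b8 51 b5 04 5b 68
  t1: 4a b5 14 04 5b 5b 68 68
  t2: 5b 14 5b 68 4a 04 68 04

RES = [ 0x5b  0x14  0x5b  0x68  0x4a  0x04  0x68  0x04 ]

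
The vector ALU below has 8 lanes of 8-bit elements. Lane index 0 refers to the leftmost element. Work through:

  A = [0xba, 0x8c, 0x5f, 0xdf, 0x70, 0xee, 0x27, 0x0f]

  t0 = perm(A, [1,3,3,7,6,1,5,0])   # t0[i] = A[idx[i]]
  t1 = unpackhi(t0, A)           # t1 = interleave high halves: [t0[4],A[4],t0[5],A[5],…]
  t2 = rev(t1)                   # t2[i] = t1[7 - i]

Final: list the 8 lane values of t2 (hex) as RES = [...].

→ t0 |8c|df|df|0f|27|8c|ee|ba|
→ t1 |27|70|8c|ee|ee|27|ba|0f|
→ t2 |0f|ba|27|ee|ee|8c|70|27|

RES = [ 0x0f  0xba  0x27  0xee  0xee  0x8c  0x70  0x27 ]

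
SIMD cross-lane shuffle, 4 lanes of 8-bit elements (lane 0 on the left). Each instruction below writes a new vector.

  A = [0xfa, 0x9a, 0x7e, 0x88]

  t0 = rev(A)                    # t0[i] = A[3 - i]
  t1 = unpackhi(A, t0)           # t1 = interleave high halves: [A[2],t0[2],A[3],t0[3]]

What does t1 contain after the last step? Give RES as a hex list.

  t0: 88 7e 9a fa
  t1: 7e 9a 88 fa

RES = [0x7e, 0x9a, 0x88, 0xfa]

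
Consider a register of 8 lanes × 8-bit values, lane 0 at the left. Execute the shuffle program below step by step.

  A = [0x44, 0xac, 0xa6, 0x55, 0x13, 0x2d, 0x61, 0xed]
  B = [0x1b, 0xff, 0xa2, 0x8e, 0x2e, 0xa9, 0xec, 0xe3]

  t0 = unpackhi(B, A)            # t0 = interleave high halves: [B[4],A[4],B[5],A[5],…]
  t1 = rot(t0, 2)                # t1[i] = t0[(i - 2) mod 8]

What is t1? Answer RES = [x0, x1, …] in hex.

t0 = [0x2e, 0x13, 0xa9, 0x2d, 0xec, 0x61, 0xe3, 0xed]
t1 = [0xe3, 0xed, 0x2e, 0x13, 0xa9, 0x2d, 0xec, 0x61]

RES = [ 0xe3  0xed  0x2e  0x13  0xa9  0x2d  0xec  0x61 ]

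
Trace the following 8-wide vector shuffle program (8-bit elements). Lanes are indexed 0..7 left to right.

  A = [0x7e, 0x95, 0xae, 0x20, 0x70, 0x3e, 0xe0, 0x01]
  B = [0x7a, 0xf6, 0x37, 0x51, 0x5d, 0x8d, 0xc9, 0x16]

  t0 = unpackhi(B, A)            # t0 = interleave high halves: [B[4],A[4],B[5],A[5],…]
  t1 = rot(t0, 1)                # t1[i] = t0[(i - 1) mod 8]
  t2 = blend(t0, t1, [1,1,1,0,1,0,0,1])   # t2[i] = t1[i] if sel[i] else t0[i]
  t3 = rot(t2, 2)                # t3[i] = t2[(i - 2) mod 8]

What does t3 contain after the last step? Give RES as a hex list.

→ t0 |5d|70|8d|3e|c9|e0|16|01|
→ t1 |01|5d|70|8d|3e|c9|e0|16|
→ t2 |01|5d|70|3e|3e|e0|16|16|
→ t3 |16|16|01|5d|70|3e|3e|e0|

RES = [ 0x16  0x16  0x01  0x5d  0x70  0x3e  0x3e  0xe0 ]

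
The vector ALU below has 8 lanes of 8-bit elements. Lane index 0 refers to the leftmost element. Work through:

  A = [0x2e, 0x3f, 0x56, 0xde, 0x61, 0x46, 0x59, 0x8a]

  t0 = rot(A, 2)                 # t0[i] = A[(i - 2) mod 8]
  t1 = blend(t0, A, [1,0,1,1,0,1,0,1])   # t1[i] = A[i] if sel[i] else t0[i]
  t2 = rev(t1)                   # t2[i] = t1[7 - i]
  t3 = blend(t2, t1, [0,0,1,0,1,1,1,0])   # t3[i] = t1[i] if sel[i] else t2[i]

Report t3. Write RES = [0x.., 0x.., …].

→ t0 |59|8a|2e|3f|56|de|61|46|
→ t1 |2e|8a|56|de|56|46|61|8a|
→ t2 |8a|61|46|56|de|56|8a|2e|
→ t3 |8a|61|56|56|56|46|61|2e|

RES = [ 0x8a  0x61  0x56  0x56  0x56  0x46  0x61  0x2e ]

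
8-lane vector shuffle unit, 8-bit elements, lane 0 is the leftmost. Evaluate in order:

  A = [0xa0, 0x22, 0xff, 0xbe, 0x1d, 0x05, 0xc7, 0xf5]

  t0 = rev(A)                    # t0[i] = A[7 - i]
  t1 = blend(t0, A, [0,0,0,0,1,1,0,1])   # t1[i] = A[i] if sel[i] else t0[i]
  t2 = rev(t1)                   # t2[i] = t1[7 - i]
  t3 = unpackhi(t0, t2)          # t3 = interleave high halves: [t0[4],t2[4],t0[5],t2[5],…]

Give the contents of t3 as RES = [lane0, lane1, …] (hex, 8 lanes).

→ t0 |f5|c7|05|1d|be|ff|22|a0|
→ t1 |f5|c7|05|1d|1d|05|22|f5|
→ t2 |f5|22|05|1d|1d|05|c7|f5|
→ t3 |be|1d|ff|05|22|c7|a0|f5|

RES = [0xbe, 0x1d, 0xff, 0x05, 0x22, 0xc7, 0xa0, 0xf5]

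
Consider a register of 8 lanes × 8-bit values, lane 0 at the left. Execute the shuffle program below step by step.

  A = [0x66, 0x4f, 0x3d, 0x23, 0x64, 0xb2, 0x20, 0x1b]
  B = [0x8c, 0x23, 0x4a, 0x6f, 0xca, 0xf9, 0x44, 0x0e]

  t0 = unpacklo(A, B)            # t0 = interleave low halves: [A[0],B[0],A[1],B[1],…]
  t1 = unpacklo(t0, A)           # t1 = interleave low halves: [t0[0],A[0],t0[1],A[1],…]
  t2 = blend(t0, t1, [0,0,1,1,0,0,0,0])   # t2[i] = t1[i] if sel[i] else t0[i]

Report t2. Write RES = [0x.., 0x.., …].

  t0: 66 8c 4f 23 3d 4a 23 6f
  t1: 66 66 8c 4f 4f 3d 23 23
  t2: 66 8c 8c 4f 3d 4a 23 6f

RES = [ 0x66  0x8c  0x8c  0x4f  0x3d  0x4a  0x23  0x6f ]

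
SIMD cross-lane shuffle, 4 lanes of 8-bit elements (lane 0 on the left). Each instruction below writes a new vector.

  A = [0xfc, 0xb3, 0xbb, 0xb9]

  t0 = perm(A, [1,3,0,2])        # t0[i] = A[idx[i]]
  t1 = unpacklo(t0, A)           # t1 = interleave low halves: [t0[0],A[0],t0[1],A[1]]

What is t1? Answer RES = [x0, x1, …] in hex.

RES = [0xb3, 0xfc, 0xb9, 0xb3]

  t0: b3 b9 fc bb
  t1: b3 fc b9 b3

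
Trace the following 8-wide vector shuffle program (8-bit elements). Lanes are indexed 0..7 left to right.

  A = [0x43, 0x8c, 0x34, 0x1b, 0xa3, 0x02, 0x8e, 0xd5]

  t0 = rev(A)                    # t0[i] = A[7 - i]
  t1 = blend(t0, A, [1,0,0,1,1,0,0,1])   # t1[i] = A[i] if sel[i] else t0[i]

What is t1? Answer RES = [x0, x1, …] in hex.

  t0: d5 8e 02 a3 1b 34 8c 43
  t1: 43 8e 02 1b a3 34 8c d5

RES = [0x43, 0x8e, 0x02, 0x1b, 0xa3, 0x34, 0x8c, 0xd5]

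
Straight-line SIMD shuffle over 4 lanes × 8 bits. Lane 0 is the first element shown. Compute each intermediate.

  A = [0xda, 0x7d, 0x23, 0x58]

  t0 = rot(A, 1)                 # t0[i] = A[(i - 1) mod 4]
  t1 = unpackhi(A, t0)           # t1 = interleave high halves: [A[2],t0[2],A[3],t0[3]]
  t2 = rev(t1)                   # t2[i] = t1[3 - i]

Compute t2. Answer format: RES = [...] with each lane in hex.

t0 = [0x58, 0xda, 0x7d, 0x23]
t1 = [0x23, 0x7d, 0x58, 0x23]
t2 = [0x23, 0x58, 0x7d, 0x23]

RES = [0x23, 0x58, 0x7d, 0x23]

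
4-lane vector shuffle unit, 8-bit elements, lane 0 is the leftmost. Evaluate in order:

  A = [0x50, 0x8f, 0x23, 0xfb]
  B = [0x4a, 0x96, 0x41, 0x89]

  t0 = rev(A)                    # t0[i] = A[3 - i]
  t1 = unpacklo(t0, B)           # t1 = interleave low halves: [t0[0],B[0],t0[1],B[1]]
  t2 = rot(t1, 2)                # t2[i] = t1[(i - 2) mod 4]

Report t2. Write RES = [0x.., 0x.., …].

  t0: fb 23 8f 50
  t1: fb 4a 23 96
  t2: 23 96 fb 4a

RES = [0x23, 0x96, 0xfb, 0x4a]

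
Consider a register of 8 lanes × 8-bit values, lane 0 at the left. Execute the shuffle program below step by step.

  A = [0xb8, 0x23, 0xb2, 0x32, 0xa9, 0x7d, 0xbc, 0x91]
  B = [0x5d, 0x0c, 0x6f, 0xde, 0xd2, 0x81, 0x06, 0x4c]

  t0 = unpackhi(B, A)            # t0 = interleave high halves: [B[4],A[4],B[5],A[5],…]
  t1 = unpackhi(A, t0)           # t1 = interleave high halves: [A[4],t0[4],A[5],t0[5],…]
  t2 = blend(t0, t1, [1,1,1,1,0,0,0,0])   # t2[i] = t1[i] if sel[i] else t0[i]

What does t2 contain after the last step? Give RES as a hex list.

RES = [ 0xa9  0x06  0x7d  0xbc  0x06  0xbc  0x4c  0x91 ]

t0 = [0xd2, 0xa9, 0x81, 0x7d, 0x06, 0xbc, 0x4c, 0x91]
t1 = [0xa9, 0x06, 0x7d, 0xbc, 0xbc, 0x4c, 0x91, 0x91]
t2 = [0xa9, 0x06, 0x7d, 0xbc, 0x06, 0xbc, 0x4c, 0x91]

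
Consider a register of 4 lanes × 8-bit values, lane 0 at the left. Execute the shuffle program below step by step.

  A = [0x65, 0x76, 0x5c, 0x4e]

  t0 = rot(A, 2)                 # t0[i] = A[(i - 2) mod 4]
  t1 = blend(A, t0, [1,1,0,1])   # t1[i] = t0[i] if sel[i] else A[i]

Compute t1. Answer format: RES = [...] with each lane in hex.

  t0: 5c 4e 65 76
  t1: 5c 4e 5c 76

RES = [ 0x5c  0x4e  0x5c  0x76 ]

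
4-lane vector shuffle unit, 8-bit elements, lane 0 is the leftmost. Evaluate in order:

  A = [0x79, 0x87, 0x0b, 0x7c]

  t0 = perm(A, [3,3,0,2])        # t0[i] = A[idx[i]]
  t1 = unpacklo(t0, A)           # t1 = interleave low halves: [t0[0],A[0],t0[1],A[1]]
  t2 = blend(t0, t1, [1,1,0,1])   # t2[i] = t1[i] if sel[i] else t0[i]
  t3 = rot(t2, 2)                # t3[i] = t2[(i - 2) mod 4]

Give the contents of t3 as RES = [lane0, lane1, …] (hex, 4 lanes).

t0 = [0x7c, 0x7c, 0x79, 0x0b]
t1 = [0x7c, 0x79, 0x7c, 0x87]
t2 = [0x7c, 0x79, 0x79, 0x87]
t3 = [0x79, 0x87, 0x7c, 0x79]

RES = [ 0x79  0x87  0x7c  0x79 ]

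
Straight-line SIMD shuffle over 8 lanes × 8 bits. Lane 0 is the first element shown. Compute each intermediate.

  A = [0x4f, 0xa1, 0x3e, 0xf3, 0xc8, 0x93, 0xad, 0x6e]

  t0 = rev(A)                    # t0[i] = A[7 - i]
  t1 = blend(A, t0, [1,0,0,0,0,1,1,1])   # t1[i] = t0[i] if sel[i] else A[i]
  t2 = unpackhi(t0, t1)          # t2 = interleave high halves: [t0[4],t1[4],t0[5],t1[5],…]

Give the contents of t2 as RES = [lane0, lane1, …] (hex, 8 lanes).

RES = [0xf3, 0xc8, 0x3e, 0x3e, 0xa1, 0xa1, 0x4f, 0x4f]

→ t0 |6e|ad|93|c8|f3|3e|a1|4f|
→ t1 |6e|a1|3e|f3|c8|3e|a1|4f|
→ t2 |f3|c8|3e|3e|a1|a1|4f|4f|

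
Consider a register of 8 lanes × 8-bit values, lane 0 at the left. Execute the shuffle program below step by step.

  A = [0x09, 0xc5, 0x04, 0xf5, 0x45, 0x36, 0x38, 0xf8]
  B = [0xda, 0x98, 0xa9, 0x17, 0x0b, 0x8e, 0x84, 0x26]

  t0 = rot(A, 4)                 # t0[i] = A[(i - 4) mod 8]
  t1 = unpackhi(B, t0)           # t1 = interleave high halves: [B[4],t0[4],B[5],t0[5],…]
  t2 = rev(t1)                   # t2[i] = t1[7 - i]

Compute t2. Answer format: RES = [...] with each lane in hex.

  t0: 45 36 38 f8 09 c5 04 f5
  t1: 0b 09 8e c5 84 04 26 f5
  t2: f5 26 04 84 c5 8e 09 0b

RES = [0xf5, 0x26, 0x04, 0x84, 0xc5, 0x8e, 0x09, 0x0b]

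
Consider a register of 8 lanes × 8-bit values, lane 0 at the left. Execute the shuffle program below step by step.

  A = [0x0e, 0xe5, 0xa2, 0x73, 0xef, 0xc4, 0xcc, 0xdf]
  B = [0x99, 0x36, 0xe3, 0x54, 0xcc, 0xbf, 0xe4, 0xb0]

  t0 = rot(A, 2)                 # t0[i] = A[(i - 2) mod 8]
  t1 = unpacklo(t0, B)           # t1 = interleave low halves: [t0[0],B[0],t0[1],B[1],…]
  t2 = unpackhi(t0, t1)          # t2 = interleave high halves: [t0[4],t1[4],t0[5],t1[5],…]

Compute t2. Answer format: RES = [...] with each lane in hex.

  t0: cc df 0e e5 a2 73 ef c4
  t1: cc 99 df 36 0e e3 e5 54
  t2: a2 0e 73 e3 ef e5 c4 54

RES = [ 0xa2  0x0e  0x73  0xe3  0xef  0xe5  0xc4  0x54 ]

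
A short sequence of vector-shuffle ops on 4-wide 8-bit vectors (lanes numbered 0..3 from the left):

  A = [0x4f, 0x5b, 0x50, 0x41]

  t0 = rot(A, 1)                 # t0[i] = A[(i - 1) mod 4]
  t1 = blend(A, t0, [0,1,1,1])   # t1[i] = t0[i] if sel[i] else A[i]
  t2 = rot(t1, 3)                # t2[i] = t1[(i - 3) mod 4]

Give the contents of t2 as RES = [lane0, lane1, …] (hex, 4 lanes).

  t0: 41 4f 5b 50
  t1: 4f 4f 5b 50
  t2: 4f 5b 50 4f

RES = [0x4f, 0x5b, 0x50, 0x4f]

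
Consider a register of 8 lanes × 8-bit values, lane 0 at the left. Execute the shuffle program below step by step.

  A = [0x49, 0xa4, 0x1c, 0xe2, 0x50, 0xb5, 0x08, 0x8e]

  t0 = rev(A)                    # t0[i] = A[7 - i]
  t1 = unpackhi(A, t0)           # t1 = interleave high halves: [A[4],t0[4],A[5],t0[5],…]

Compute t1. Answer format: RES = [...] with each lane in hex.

t0 = [0x8e, 0x08, 0xb5, 0x50, 0xe2, 0x1c, 0xa4, 0x49]
t1 = [0x50, 0xe2, 0xb5, 0x1c, 0x08, 0xa4, 0x8e, 0x49]

RES = [0x50, 0xe2, 0xb5, 0x1c, 0x08, 0xa4, 0x8e, 0x49]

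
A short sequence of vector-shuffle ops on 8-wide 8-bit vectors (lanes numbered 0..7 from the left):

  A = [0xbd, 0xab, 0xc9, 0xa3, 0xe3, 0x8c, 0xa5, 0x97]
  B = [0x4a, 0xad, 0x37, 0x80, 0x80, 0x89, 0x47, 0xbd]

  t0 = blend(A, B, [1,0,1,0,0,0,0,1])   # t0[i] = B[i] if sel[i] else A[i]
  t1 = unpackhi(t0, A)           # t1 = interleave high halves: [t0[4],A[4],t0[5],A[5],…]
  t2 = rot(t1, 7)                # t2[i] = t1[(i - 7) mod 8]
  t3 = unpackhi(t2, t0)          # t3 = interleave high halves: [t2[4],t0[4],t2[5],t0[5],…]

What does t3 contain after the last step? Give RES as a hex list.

  t0: 4a ab 37 a3 e3 8c a5 bd
  t1: e3 e3 8c 8c a5 a5 bd 97
  t2: e3 8c 8c a5 a5 bd 97 e3
  t3: a5 e3 bd 8c 97 a5 e3 bd

RES = [0xa5, 0xe3, 0xbd, 0x8c, 0x97, 0xa5, 0xe3, 0xbd]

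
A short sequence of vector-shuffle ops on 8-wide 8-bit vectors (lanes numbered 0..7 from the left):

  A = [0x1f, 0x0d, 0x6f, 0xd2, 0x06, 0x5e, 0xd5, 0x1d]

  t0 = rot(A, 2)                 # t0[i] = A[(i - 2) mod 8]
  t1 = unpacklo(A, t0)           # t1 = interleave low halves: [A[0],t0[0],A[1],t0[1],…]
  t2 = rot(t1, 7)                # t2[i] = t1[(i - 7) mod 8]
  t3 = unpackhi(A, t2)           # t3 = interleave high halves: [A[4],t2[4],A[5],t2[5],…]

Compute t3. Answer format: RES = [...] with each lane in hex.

  t0: d5 1d 1f 0d 6f d2 06 5e
  t1: 1f d5 0d 1d 6f 1f d2 0d
  t2: d5 0d 1d 6f 1f d2 0d 1f
  t3: 06 1f 5e d2 d5 0d 1d 1f

RES = [ 0x06  0x1f  0x5e  0xd2  0xd5  0x0d  0x1d  0x1f ]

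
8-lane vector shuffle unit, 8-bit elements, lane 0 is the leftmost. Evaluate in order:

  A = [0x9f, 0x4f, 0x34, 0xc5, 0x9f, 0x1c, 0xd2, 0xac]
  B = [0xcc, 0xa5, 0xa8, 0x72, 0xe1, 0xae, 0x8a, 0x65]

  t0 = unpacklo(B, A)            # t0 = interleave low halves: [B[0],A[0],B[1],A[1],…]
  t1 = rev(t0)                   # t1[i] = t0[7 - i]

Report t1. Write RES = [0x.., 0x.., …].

RES = [ 0xc5  0x72  0x34  0xa8  0x4f  0xa5  0x9f  0xcc ]

t0 = [0xcc, 0x9f, 0xa5, 0x4f, 0xa8, 0x34, 0x72, 0xc5]
t1 = [0xc5, 0x72, 0x34, 0xa8, 0x4f, 0xa5, 0x9f, 0xcc]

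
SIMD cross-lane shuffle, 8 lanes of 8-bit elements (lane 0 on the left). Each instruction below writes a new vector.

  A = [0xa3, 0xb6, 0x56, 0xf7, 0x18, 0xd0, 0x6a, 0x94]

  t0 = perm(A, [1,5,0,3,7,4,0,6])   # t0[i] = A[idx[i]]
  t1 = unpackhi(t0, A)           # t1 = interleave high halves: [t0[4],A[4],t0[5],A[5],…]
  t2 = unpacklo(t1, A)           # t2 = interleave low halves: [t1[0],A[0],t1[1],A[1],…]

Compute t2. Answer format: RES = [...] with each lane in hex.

→ t0 |b6|d0|a3|f7|94|18|a3|6a|
→ t1 |94|18|18|d0|a3|6a|6a|94|
→ t2 |94|a3|18|b6|18|56|d0|f7|

RES = [0x94, 0xa3, 0x18, 0xb6, 0x18, 0x56, 0xd0, 0xf7]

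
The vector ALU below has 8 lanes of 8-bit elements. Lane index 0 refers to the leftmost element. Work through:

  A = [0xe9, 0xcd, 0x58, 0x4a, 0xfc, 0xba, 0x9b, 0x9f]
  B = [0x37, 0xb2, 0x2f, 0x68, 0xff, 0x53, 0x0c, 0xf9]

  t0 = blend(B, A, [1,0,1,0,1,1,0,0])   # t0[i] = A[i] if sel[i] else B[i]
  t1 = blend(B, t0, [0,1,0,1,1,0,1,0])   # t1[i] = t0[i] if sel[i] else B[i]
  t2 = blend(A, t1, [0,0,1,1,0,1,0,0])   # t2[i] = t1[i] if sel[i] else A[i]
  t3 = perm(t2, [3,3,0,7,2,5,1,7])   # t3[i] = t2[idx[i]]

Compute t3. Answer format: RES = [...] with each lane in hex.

→ t0 |e9|b2|58|68|fc|ba|0c|f9|
→ t1 |37|b2|2f|68|fc|53|0c|f9|
→ t2 |e9|cd|2f|68|fc|53|9b|9f|
→ t3 |68|68|e9|9f|2f|53|cd|9f|

RES = [0x68, 0x68, 0xe9, 0x9f, 0x2f, 0x53, 0xcd, 0x9f]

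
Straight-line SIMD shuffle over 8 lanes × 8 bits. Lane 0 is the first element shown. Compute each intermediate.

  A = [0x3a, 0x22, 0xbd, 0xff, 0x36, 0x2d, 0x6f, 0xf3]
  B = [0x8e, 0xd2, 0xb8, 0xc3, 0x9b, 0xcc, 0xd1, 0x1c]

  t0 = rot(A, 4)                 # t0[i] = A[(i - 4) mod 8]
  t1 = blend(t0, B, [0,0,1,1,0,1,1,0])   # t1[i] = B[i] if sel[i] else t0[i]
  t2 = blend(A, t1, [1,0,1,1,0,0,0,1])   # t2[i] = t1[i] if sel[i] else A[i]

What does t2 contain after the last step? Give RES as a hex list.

t0 = [0x36, 0x2d, 0x6f, 0xf3, 0x3a, 0x22, 0xbd, 0xff]
t1 = [0x36, 0x2d, 0xb8, 0xc3, 0x3a, 0xcc, 0xd1, 0xff]
t2 = [0x36, 0x22, 0xb8, 0xc3, 0x36, 0x2d, 0x6f, 0xff]

RES = [0x36, 0x22, 0xb8, 0xc3, 0x36, 0x2d, 0x6f, 0xff]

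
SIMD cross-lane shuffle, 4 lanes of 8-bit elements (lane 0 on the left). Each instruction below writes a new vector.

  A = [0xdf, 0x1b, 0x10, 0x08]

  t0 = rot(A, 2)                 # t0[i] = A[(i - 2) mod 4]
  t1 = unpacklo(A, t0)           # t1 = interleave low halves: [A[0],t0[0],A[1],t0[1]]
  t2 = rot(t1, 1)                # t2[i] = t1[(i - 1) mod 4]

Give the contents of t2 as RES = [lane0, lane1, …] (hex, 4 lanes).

RES = [0x08, 0xdf, 0x10, 0x1b]

  t0: 10 08 df 1b
  t1: df 10 1b 08
  t2: 08 df 10 1b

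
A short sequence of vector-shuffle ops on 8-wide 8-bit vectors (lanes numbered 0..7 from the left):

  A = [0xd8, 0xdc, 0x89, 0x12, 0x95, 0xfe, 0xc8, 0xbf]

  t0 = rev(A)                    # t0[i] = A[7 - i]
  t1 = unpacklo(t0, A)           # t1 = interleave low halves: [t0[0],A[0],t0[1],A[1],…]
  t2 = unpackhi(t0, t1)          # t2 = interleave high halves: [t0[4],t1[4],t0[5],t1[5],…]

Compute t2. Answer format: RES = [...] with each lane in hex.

→ t0 |bf|c8|fe|95|12|89|dc|d8|
→ t1 |bf|d8|c8|dc|fe|89|95|12|
→ t2 |12|fe|89|89|dc|95|d8|12|

RES = [ 0x12  0xfe  0x89  0x89  0xdc  0x95  0xd8  0x12 ]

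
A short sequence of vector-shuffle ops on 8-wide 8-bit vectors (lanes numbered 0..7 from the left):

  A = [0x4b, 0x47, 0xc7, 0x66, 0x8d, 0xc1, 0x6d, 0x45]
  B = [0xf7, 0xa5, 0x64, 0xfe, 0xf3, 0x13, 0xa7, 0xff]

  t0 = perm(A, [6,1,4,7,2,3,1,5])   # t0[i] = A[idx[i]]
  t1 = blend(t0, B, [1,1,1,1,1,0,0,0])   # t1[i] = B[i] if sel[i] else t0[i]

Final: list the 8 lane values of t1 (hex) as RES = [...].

t0 = [0x6d, 0x47, 0x8d, 0x45, 0xc7, 0x66, 0x47, 0xc1]
t1 = [0xf7, 0xa5, 0x64, 0xfe, 0xf3, 0x66, 0x47, 0xc1]

RES = [0xf7, 0xa5, 0x64, 0xfe, 0xf3, 0x66, 0x47, 0xc1]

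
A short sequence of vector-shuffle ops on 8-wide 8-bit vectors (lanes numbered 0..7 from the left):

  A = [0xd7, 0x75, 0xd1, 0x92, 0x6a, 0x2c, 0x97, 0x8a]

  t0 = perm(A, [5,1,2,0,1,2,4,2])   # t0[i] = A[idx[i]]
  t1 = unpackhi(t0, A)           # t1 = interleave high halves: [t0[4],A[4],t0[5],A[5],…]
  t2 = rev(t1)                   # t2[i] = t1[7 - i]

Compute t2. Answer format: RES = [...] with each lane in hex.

→ t0 |2c|75|d1|d7|75|d1|6a|d1|
→ t1 |75|6a|d1|2c|6a|97|d1|8a|
→ t2 |8a|d1|97|6a|2c|d1|6a|75|

RES = [ 0x8a  0xd1  0x97  0x6a  0x2c  0xd1  0x6a  0x75 ]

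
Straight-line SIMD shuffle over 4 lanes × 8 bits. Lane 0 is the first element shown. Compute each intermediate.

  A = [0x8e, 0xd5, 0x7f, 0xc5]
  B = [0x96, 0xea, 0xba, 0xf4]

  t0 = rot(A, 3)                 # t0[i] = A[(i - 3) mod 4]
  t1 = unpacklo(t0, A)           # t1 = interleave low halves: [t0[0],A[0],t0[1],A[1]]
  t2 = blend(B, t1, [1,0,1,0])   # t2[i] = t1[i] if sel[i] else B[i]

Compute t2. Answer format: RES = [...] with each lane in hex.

→ t0 |d5|7f|c5|8e|
→ t1 |d5|8e|7f|d5|
→ t2 |d5|ea|7f|f4|

RES = [0xd5, 0xea, 0x7f, 0xf4]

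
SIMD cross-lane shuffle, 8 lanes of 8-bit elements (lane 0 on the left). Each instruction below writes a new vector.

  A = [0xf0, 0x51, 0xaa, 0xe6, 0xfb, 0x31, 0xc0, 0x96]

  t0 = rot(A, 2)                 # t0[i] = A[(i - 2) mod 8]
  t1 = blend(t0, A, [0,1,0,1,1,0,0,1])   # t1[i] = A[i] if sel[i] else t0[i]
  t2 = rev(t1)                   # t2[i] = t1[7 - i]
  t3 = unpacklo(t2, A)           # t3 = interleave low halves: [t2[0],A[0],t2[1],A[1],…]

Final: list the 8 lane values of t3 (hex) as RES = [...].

RES = [ 0x96  0xf0  0xfb  0x51  0xe6  0xaa  0xfb  0xe6 ]

t0 = [0xc0, 0x96, 0xf0, 0x51, 0xaa, 0xe6, 0xfb, 0x31]
t1 = [0xc0, 0x51, 0xf0, 0xe6, 0xfb, 0xe6, 0xfb, 0x96]
t2 = [0x96, 0xfb, 0xe6, 0xfb, 0xe6, 0xf0, 0x51, 0xc0]
t3 = [0x96, 0xf0, 0xfb, 0x51, 0xe6, 0xaa, 0xfb, 0xe6]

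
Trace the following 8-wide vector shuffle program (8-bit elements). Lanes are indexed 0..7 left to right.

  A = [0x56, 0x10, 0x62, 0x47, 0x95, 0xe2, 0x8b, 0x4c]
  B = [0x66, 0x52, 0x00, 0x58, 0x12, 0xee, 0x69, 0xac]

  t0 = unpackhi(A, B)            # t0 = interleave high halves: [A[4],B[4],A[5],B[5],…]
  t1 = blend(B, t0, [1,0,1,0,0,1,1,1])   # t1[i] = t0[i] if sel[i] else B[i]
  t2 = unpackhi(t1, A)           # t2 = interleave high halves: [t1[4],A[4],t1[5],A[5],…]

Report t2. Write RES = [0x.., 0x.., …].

RES = [ 0x12  0x95  0x69  0xe2  0x4c  0x8b  0xac  0x4c ]

  t0: 95 12 e2 ee 8b 69 4c ac
  t1: 95 52 e2 58 12 69 4c ac
  t2: 12 95 69 e2 4c 8b ac 4c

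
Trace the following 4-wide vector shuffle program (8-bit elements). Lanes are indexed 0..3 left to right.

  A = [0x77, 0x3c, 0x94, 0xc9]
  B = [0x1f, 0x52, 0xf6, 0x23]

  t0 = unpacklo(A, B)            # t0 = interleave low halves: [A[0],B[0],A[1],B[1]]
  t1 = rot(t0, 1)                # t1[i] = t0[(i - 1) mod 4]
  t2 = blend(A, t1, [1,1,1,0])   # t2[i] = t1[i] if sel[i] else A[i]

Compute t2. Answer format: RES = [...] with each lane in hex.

RES = [ 0x52  0x77  0x1f  0xc9 ]

t0 = [0x77, 0x1f, 0x3c, 0x52]
t1 = [0x52, 0x77, 0x1f, 0x3c]
t2 = [0x52, 0x77, 0x1f, 0xc9]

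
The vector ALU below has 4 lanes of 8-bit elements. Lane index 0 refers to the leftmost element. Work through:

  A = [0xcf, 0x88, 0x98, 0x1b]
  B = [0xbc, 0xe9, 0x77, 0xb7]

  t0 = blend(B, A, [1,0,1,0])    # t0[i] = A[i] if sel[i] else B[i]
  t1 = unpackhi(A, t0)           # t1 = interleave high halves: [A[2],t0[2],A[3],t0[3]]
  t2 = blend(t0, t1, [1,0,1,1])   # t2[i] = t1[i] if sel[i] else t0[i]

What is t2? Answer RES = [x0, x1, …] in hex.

RES = [ 0x98  0xe9  0x1b  0xb7 ]

  t0: cf e9 98 b7
  t1: 98 98 1b b7
  t2: 98 e9 1b b7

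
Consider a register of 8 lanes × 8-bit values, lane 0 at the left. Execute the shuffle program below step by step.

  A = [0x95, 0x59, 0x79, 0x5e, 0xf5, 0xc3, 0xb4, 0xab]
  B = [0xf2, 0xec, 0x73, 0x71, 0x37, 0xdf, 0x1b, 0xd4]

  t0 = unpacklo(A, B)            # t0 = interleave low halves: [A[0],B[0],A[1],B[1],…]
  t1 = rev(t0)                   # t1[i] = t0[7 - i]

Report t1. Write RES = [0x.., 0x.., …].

RES = [ 0x71  0x5e  0x73  0x79  0xec  0x59  0xf2  0x95 ]

→ t0 |95|f2|59|ec|79|73|5e|71|
→ t1 |71|5e|73|79|ec|59|f2|95|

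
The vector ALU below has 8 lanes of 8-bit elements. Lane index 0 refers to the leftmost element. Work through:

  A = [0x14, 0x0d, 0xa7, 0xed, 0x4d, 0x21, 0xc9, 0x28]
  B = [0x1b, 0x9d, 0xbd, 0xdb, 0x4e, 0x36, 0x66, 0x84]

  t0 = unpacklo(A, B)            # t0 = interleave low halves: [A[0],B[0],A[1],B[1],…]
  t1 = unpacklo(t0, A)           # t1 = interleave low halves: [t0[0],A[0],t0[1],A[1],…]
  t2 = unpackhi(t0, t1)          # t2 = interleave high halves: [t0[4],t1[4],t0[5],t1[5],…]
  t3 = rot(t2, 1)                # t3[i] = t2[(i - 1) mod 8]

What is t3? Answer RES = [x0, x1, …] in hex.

RES = [0xed, 0xa7, 0x0d, 0xbd, 0xa7, 0xed, 0x9d, 0xdb]

  t0: 14 1b 0d 9d a7 bd ed db
  t1: 14 14 1b 0d 0d a7 9d ed
  t2: a7 0d bd a7 ed 9d db ed
  t3: ed a7 0d bd a7 ed 9d db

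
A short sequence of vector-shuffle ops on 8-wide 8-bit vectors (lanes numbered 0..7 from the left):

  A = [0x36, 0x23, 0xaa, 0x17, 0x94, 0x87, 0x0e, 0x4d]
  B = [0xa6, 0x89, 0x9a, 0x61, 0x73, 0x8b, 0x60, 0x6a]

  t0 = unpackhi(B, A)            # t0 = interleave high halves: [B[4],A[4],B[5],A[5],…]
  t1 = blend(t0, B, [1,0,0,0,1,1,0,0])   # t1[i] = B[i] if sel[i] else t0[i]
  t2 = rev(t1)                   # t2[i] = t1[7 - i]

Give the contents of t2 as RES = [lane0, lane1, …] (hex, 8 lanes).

  t0: 73 94 8b 87 60 0e 6a 4d
  t1: a6 94 8b 87 73 8b 6a 4d
  t2: 4d 6a 8b 73 87 8b 94 a6

RES = [0x4d, 0x6a, 0x8b, 0x73, 0x87, 0x8b, 0x94, 0xa6]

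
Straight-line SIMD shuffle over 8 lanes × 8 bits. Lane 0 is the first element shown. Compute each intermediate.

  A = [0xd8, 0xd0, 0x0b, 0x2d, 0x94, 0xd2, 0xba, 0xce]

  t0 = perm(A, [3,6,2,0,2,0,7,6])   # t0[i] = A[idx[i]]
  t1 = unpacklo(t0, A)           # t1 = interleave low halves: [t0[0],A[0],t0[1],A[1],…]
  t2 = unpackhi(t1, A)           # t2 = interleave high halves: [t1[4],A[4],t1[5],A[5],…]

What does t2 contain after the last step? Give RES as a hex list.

  t0: 2d ba 0b d8 0b d8 ce ba
  t1: 2d d8 ba d0 0b 0b d8 2d
  t2: 0b 94 0b d2 d8 ba 2d ce

RES = [ 0x0b  0x94  0x0b  0xd2  0xd8  0xba  0x2d  0xce ]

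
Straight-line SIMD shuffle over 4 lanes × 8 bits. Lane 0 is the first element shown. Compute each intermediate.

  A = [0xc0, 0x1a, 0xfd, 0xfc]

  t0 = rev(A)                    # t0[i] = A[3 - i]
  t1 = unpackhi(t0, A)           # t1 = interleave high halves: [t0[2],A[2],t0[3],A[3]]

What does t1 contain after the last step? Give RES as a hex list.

  t0: fc fd 1a c0
  t1: 1a fd c0 fc

RES = [ 0x1a  0xfd  0xc0  0xfc ]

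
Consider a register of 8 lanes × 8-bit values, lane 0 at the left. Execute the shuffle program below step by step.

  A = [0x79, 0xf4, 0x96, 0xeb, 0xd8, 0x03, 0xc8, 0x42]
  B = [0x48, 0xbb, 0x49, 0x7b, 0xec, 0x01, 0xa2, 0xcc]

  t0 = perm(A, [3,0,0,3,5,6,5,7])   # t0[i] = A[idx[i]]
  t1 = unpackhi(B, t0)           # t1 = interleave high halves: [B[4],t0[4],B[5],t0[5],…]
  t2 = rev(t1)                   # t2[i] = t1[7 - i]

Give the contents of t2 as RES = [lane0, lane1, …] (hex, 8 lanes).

  t0: eb 79 79 eb 03 c8 03 42
  t1: ec 03 01 c8 a2 03 cc 42
  t2: 42 cc 03 a2 c8 01 03 ec

RES = [ 0x42  0xcc  0x03  0xa2  0xc8  0x01  0x03  0xec ]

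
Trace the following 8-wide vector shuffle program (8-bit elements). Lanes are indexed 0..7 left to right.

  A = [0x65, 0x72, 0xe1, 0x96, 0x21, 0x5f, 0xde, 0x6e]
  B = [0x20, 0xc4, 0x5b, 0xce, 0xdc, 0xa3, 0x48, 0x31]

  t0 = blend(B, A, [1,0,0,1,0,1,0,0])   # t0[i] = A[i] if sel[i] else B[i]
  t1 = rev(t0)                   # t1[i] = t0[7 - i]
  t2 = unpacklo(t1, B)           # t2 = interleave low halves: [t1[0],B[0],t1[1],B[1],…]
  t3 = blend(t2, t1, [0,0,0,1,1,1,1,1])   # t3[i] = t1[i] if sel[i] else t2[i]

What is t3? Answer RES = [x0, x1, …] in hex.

RES = [ 0x31  0x20  0x48  0xdc  0x96  0x5b  0xc4  0x65 ]

→ t0 |65|c4|5b|96|dc|5f|48|31|
→ t1 |31|48|5f|dc|96|5b|c4|65|
→ t2 |31|20|48|c4|5f|5b|dc|ce|
→ t3 |31|20|48|dc|96|5b|c4|65|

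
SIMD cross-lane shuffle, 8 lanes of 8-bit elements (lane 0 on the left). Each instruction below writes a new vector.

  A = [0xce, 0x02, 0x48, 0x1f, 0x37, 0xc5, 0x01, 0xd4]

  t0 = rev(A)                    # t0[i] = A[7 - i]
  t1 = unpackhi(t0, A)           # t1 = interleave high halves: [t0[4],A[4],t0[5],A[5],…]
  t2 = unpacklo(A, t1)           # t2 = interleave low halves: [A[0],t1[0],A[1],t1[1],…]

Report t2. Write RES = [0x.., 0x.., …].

  t0: d4 01 c5 37 1f 48 02 ce
  t1: 1f 37 48 c5 02 01 ce d4
  t2: ce 1f 02 37 48 48 1f c5

RES = [ 0xce  0x1f  0x02  0x37  0x48  0x48  0x1f  0xc5 ]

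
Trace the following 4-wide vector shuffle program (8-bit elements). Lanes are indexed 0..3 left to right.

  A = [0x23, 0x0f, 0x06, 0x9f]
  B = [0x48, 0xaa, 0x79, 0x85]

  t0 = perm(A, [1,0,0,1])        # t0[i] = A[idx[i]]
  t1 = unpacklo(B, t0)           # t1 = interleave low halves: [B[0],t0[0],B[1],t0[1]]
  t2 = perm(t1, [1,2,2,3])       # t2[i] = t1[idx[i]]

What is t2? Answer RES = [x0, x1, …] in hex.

t0 = [0x0f, 0x23, 0x23, 0x0f]
t1 = [0x48, 0x0f, 0xaa, 0x23]
t2 = [0x0f, 0xaa, 0xaa, 0x23]

RES = [0x0f, 0xaa, 0xaa, 0x23]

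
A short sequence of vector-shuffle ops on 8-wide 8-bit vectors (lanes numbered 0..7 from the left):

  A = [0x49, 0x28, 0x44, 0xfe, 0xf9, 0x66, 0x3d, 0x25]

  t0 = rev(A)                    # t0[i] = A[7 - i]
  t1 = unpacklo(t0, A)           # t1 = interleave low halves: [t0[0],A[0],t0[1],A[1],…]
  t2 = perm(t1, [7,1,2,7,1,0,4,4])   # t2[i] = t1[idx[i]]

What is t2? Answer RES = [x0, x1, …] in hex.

RES = [0xfe, 0x49, 0x3d, 0xfe, 0x49, 0x25, 0x66, 0x66]

t0 = [0x25, 0x3d, 0x66, 0xf9, 0xfe, 0x44, 0x28, 0x49]
t1 = [0x25, 0x49, 0x3d, 0x28, 0x66, 0x44, 0xf9, 0xfe]
t2 = [0xfe, 0x49, 0x3d, 0xfe, 0x49, 0x25, 0x66, 0x66]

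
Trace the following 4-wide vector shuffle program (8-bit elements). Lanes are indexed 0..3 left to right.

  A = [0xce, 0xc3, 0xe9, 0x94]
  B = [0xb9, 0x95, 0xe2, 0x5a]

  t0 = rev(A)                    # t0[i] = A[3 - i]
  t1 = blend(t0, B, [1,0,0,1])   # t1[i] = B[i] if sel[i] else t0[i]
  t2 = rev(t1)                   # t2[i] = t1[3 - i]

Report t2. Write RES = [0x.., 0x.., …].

  t0: 94 e9 c3 ce
  t1: b9 e9 c3 5a
  t2: 5a c3 e9 b9

RES = [0x5a, 0xc3, 0xe9, 0xb9]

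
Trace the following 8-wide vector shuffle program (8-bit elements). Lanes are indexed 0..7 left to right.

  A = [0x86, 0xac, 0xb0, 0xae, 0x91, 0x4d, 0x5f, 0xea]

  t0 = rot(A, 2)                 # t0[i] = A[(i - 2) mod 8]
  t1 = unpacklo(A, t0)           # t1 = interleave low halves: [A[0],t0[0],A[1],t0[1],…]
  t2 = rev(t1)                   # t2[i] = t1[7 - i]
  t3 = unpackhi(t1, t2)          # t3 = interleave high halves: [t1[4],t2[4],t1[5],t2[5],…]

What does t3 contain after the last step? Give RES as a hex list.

RES = [0xb0, 0xea, 0x86, 0xac, 0xae, 0x5f, 0xac, 0x86]

→ t0 |5f|ea|86|ac|b0|ae|91|4d|
→ t1 |86|5f|ac|ea|b0|86|ae|ac|
→ t2 |ac|ae|86|b0|ea|ac|5f|86|
→ t3 |b0|ea|86|ac|ae|5f|ac|86|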